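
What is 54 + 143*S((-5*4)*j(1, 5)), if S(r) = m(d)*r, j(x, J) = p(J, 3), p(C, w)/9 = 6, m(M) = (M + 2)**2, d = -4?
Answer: -617706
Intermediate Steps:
m(M) = (2 + M)**2
p(C, w) = 54 (p(C, w) = 9*6 = 54)
j(x, J) = 54
S(r) = 4*r (S(r) = (2 - 4)**2*r = (-2)**2*r = 4*r)
54 + 143*S((-5*4)*j(1, 5)) = 54 + 143*(4*(-5*4*54)) = 54 + 143*(4*(-20*54)) = 54 + 143*(4*(-1080)) = 54 + 143*(-4320) = 54 - 617760 = -617706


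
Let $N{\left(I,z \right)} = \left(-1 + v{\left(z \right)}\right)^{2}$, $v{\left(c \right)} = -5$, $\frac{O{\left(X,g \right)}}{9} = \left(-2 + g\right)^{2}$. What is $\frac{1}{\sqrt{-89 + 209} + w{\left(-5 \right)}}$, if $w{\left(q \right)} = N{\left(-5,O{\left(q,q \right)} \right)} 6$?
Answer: $\frac{9}{1939} - \frac{\sqrt{30}}{23268} \approx 0.0044062$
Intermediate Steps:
$O{\left(X,g \right)} = 9 \left(-2 + g\right)^{2}$
$N{\left(I,z \right)} = 36$ ($N{\left(I,z \right)} = \left(-1 - 5\right)^{2} = \left(-6\right)^{2} = 36$)
$w{\left(q \right)} = 216$ ($w{\left(q \right)} = 36 \cdot 6 = 216$)
$\frac{1}{\sqrt{-89 + 209} + w{\left(-5 \right)}} = \frac{1}{\sqrt{-89 + 209} + 216} = \frac{1}{\sqrt{120} + 216} = \frac{1}{2 \sqrt{30} + 216} = \frac{1}{216 + 2 \sqrt{30}}$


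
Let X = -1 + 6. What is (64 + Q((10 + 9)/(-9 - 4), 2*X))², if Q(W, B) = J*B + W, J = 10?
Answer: 4464769/169 ≈ 26419.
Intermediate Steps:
X = 5
Q(W, B) = W + 10*B (Q(W, B) = 10*B + W = W + 10*B)
(64 + Q((10 + 9)/(-9 - 4), 2*X))² = (64 + ((10 + 9)/(-9 - 4) + 10*(2*5)))² = (64 + (19/(-13) + 10*10))² = (64 + (19*(-1/13) + 100))² = (64 + (-19/13 + 100))² = (64 + 1281/13)² = (2113/13)² = 4464769/169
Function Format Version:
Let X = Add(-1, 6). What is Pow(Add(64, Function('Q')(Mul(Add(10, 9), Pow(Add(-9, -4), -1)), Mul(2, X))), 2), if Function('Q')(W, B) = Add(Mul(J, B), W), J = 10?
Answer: Rational(4464769, 169) ≈ 26419.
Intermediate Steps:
X = 5
Function('Q')(W, B) = Add(W, Mul(10, B)) (Function('Q')(W, B) = Add(Mul(10, B), W) = Add(W, Mul(10, B)))
Pow(Add(64, Function('Q')(Mul(Add(10, 9), Pow(Add(-9, -4), -1)), Mul(2, X))), 2) = Pow(Add(64, Add(Mul(Add(10, 9), Pow(Add(-9, -4), -1)), Mul(10, Mul(2, 5)))), 2) = Pow(Add(64, Add(Mul(19, Pow(-13, -1)), Mul(10, 10))), 2) = Pow(Add(64, Add(Mul(19, Rational(-1, 13)), 100)), 2) = Pow(Add(64, Add(Rational(-19, 13), 100)), 2) = Pow(Add(64, Rational(1281, 13)), 2) = Pow(Rational(2113, 13), 2) = Rational(4464769, 169)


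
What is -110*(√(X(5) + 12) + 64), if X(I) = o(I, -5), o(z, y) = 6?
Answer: -7040 - 330*√2 ≈ -7506.7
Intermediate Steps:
X(I) = 6
-110*(√(X(5) + 12) + 64) = -110*(√(6 + 12) + 64) = -110*(√18 + 64) = -110*(3*√2 + 64) = -110*(64 + 3*√2) = -7040 - 330*√2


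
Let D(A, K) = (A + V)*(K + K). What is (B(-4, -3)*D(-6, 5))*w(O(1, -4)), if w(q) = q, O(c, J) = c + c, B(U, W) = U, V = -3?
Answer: 720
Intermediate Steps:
O(c, J) = 2*c
D(A, K) = 2*K*(-3 + A) (D(A, K) = (A - 3)*(K + K) = (-3 + A)*(2*K) = 2*K*(-3 + A))
(B(-4, -3)*D(-6, 5))*w(O(1, -4)) = (-8*5*(-3 - 6))*(2*1) = -8*5*(-9)*2 = -4*(-90)*2 = 360*2 = 720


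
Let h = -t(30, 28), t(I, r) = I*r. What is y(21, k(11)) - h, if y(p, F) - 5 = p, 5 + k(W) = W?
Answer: 866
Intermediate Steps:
k(W) = -5 + W
y(p, F) = 5 + p
h = -840 (h = -30*28 = -1*840 = -840)
y(21, k(11)) - h = (5 + 21) - 1*(-840) = 26 + 840 = 866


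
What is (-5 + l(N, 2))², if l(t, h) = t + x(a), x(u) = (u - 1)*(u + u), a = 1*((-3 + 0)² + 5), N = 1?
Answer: 129600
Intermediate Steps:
a = 14 (a = 1*((-3)² + 5) = 1*(9 + 5) = 1*14 = 14)
x(u) = 2*u*(-1 + u) (x(u) = (-1 + u)*(2*u) = 2*u*(-1 + u))
l(t, h) = 364 + t (l(t, h) = t + 2*14*(-1 + 14) = t + 2*14*13 = t + 364 = 364 + t)
(-5 + l(N, 2))² = (-5 + (364 + 1))² = (-5 + 365)² = 360² = 129600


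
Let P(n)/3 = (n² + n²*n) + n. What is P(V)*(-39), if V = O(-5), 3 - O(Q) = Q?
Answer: -68328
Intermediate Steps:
O(Q) = 3 - Q
V = 8 (V = 3 - 1*(-5) = 3 + 5 = 8)
P(n) = 3*n + 3*n² + 3*n³ (P(n) = 3*((n² + n²*n) + n) = 3*((n² + n³) + n) = 3*(n + n² + n³) = 3*n + 3*n² + 3*n³)
P(V)*(-39) = (3*8*(1 + 8 + 8²))*(-39) = (3*8*(1 + 8 + 64))*(-39) = (3*8*73)*(-39) = 1752*(-39) = -68328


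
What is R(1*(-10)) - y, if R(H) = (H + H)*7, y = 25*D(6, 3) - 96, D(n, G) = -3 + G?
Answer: -44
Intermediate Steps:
y = -96 (y = 25*(-3 + 3) - 96 = 25*0 - 96 = 0 - 96 = -96)
R(H) = 14*H (R(H) = (2*H)*7 = 14*H)
R(1*(-10)) - y = 14*(1*(-10)) - 1*(-96) = 14*(-10) + 96 = -140 + 96 = -44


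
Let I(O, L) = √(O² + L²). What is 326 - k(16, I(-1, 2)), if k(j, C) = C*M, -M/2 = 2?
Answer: 326 + 4*√5 ≈ 334.94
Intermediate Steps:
M = -4 (M = -2*2 = -4)
I(O, L) = √(L² + O²)
k(j, C) = -4*C (k(j, C) = C*(-4) = -4*C)
326 - k(16, I(-1, 2)) = 326 - (-4)*√(2² + (-1)²) = 326 - (-4)*√(4 + 1) = 326 - (-4)*√5 = 326 + 4*√5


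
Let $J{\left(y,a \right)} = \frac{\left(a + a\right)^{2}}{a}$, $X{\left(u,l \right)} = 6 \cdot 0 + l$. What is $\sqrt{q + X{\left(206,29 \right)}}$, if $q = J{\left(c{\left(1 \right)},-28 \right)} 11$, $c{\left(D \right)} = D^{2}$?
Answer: $i \sqrt{1203} \approx 34.684 i$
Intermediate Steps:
$X{\left(u,l \right)} = l$ ($X{\left(u,l \right)} = 0 + l = l$)
$J{\left(y,a \right)} = 4 a$ ($J{\left(y,a \right)} = \frac{\left(2 a\right)^{2}}{a} = \frac{4 a^{2}}{a} = 4 a$)
$q = -1232$ ($q = 4 \left(-28\right) 11 = \left(-112\right) 11 = -1232$)
$\sqrt{q + X{\left(206,29 \right)}} = \sqrt{-1232 + 29} = \sqrt{-1203} = i \sqrt{1203}$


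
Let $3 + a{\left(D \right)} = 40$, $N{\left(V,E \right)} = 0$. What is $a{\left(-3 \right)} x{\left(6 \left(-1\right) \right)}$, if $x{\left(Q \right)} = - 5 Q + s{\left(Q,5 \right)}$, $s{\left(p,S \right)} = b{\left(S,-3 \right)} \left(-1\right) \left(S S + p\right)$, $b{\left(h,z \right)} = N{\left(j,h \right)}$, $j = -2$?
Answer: $1110$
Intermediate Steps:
$b{\left(h,z \right)} = 0$
$s{\left(p,S \right)} = 0$ ($s{\left(p,S \right)} = 0 \left(-1\right) \left(S S + p\right) = 0 \left(S^{2} + p\right) = 0 \left(p + S^{2}\right) = 0$)
$a{\left(D \right)} = 37$ ($a{\left(D \right)} = -3 + 40 = 37$)
$x{\left(Q \right)} = - 5 Q$ ($x{\left(Q \right)} = - 5 Q + 0 = - 5 Q$)
$a{\left(-3 \right)} x{\left(6 \left(-1\right) \right)} = 37 \left(- 5 \cdot 6 \left(-1\right)\right) = 37 \left(\left(-5\right) \left(-6\right)\right) = 37 \cdot 30 = 1110$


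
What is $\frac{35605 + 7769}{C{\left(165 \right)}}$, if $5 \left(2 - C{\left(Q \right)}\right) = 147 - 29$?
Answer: $- \frac{36145}{18} \approx -2008.1$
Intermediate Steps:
$C{\left(Q \right)} = - \frac{108}{5}$ ($C{\left(Q \right)} = 2 - \frac{147 - 29}{5} = 2 - \frac{118}{5} = - \frac{108}{5}$)
$\frac{35605 + 7769}{C{\left(165 \right)}} = \frac{35605 + 7769}{- \frac{108}{5}} = 43374 \left(- \frac{5}{108}\right) = - \frac{36145}{18}$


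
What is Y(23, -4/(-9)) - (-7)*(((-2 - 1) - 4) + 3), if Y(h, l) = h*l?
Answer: -160/9 ≈ -17.778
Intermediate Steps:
Y(23, -4/(-9)) - (-7)*(((-2 - 1) - 4) + 3) = 23*(-4/(-9)) - (-7)*(((-2 - 1) - 4) + 3) = 23*(-4*(-⅑)) - (-7)*((-3 - 4) + 3) = 23*(4/9) - (-7)*(-7 + 3) = 92/9 - (-7)*(-4) = 92/9 - 1*28 = 92/9 - 28 = -160/9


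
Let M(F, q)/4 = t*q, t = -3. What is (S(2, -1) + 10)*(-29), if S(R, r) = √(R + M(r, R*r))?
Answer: -290 - 29*√26 ≈ -437.87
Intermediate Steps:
M(F, q) = -12*q (M(F, q) = 4*(-3*q) = -12*q)
S(R, r) = √(R - 12*R*r)
(S(2, -1) + 10)*(-29) = (√(2*(1 - 12*(-1))) + 10)*(-29) = (√(2*(1 + 12)) + 10)*(-29) = (√(2*13) + 10)*(-29) = (√26 + 10)*(-29) = (10 + √26)*(-29) = -290 - 29*√26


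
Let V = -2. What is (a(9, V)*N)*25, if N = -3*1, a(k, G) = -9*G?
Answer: -1350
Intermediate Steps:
N = -3
(a(9, V)*N)*25 = (-9*(-2)*(-3))*25 = (18*(-3))*25 = -54*25 = -1350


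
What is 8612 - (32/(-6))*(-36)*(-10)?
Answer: 10532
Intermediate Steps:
8612 - (32/(-6))*(-36)*(-10) = 8612 - (32*(-⅙))*(-36)*(-10) = 8612 - (-16/3*(-36))*(-10) = 8612 - 192*(-10) = 8612 - 1*(-1920) = 8612 + 1920 = 10532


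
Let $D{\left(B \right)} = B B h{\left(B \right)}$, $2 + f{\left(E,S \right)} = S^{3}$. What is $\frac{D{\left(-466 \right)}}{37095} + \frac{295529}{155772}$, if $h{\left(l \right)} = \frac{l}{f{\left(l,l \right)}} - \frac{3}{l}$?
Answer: $\frac{12571274853774911}{6497107021454148} \approx 1.9349$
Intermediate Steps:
$f{\left(E,S \right)} = -2 + S^{3}$
$h{\left(l \right)} = - \frac{3}{l} + \frac{l}{-2 + l^{3}}$ ($h{\left(l \right)} = \frac{l}{-2 + l^{3}} - \frac{3}{l} = - \frac{3}{l} + \frac{l}{-2 + l^{3}}$)
$D{\left(B \right)} = B^{2} \left(- \frac{3}{B} + \frac{B}{-2 + B^{3}}\right)$ ($D{\left(B \right)} = B B \left(- \frac{3}{B} + \frac{B}{-2 + B^{3}}\right) = B^{2} \left(- \frac{3}{B} + \frac{B}{-2 + B^{3}}\right)$)
$\frac{D{\left(-466 \right)}}{37095} + \frac{295529}{155772} = \frac{\left(-466\right) \frac{1}{-2 + \left(-466\right)^{3}} \left(6 + \left(-466\right)^{2} - 3 \left(-466\right)^{3}\right)}{37095} + \frac{295529}{155772} = - \frac{466 \left(6 + 217156 - -303584088\right)}{-2 - 101194696} \cdot \frac{1}{37095} + 295529 \cdot \frac{1}{155772} = - \frac{466 \left(6 + 217156 + 303584088\right)}{-101194698} \cdot \frac{1}{37095} + \frac{295529}{155772} = \left(-466\right) \left(- \frac{1}{101194698}\right) 303801250 \cdot \frac{1}{37095} + \frac{295529}{155772} = \frac{70785691250}{50597349} \cdot \frac{1}{37095} + \frac{295529}{155772} = \frac{14157138250}{375381732231} + \frac{295529}{155772} = \frac{12571274853774911}{6497107021454148}$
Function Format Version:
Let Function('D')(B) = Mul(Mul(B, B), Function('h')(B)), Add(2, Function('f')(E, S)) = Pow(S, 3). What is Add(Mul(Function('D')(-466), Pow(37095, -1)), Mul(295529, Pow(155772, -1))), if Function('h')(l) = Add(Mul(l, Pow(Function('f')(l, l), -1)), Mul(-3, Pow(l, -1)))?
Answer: Rational(12571274853774911, 6497107021454148) ≈ 1.9349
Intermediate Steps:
Function('f')(E, S) = Add(-2, Pow(S, 3))
Function('h')(l) = Add(Mul(-3, Pow(l, -1)), Mul(l, Pow(Add(-2, Pow(l, 3)), -1))) (Function('h')(l) = Add(Mul(l, Pow(Add(-2, Pow(l, 3)), -1)), Mul(-3, Pow(l, -1))) = Add(Mul(-3, Pow(l, -1)), Mul(l, Pow(Add(-2, Pow(l, 3)), -1))))
Function('D')(B) = Mul(Pow(B, 2), Add(Mul(-3, Pow(B, -1)), Mul(B, Pow(Add(-2, Pow(B, 3)), -1)))) (Function('D')(B) = Mul(Mul(B, B), Add(Mul(-3, Pow(B, -1)), Mul(B, Pow(Add(-2, Pow(B, 3)), -1)))) = Mul(Pow(B, 2), Add(Mul(-3, Pow(B, -1)), Mul(B, Pow(Add(-2, Pow(B, 3)), -1)))))
Add(Mul(Function('D')(-466), Pow(37095, -1)), Mul(295529, Pow(155772, -1))) = Add(Mul(Mul(-466, Pow(Add(-2, Pow(-466, 3)), -1), Add(6, Pow(-466, 2), Mul(-3, Pow(-466, 3)))), Pow(37095, -1)), Mul(295529, Pow(155772, -1))) = Add(Mul(Mul(-466, Pow(Add(-2, -101194696), -1), Add(6, 217156, Mul(-3, -101194696))), Rational(1, 37095)), Mul(295529, Rational(1, 155772))) = Add(Mul(Mul(-466, Pow(-101194698, -1), Add(6, 217156, 303584088)), Rational(1, 37095)), Rational(295529, 155772)) = Add(Mul(Mul(-466, Rational(-1, 101194698), 303801250), Rational(1, 37095)), Rational(295529, 155772)) = Add(Mul(Rational(70785691250, 50597349), Rational(1, 37095)), Rational(295529, 155772)) = Add(Rational(14157138250, 375381732231), Rational(295529, 155772)) = Rational(12571274853774911, 6497107021454148)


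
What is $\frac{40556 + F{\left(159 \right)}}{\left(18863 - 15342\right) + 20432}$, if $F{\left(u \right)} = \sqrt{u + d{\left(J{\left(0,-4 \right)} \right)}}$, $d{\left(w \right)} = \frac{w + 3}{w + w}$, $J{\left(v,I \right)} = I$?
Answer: $\frac{40556}{23953} + \frac{\sqrt{2546}}{95812} \approx 1.6937$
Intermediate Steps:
$d{\left(w \right)} = \frac{3 + w}{2 w}$
$F{\left(u \right)} = \sqrt{\frac{1}{8} + u}$ ($F{\left(u \right)} = \sqrt{u + \frac{3 - 4}{2 \left(-4\right)}} = \sqrt{u + \frac{1}{2} \left(- \frac{1}{4}\right) \left(-1\right)} = \sqrt{u + \frac{1}{8}} = \sqrt{\frac{1}{8} + u}$)
$\frac{40556 + F{\left(159 \right)}}{\left(18863 - 15342\right) + 20432} = \frac{40556 + \frac{\sqrt{2 + 16 \cdot 159}}{4}}{\left(18863 - 15342\right) + 20432} = \frac{40556 + \frac{\sqrt{2 + 2544}}{4}}{\left(18863 - 15342\right) + 20432} = \frac{40556 + \frac{\sqrt{2546}}{4}}{3521 + 20432} = \frac{40556 + \frac{\sqrt{2546}}{4}}{23953} = \left(40556 + \frac{\sqrt{2546}}{4}\right) \frac{1}{23953} = \frac{40556}{23953} + \frac{\sqrt{2546}}{95812}$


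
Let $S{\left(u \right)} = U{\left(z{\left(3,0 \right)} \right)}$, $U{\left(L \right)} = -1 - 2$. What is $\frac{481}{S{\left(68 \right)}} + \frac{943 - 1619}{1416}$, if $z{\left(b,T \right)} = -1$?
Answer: $- \frac{56927}{354} \approx -160.81$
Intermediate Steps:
$U{\left(L \right)} = -3$
$S{\left(u \right)} = -3$
$\frac{481}{S{\left(68 \right)}} + \frac{943 - 1619}{1416} = \frac{481}{-3} + \frac{943 - 1619}{1416} = 481 \left(- \frac{1}{3}\right) + \left(943 - 1619\right) \frac{1}{1416} = - \frac{481}{3} - \frac{169}{354} = - \frac{56927}{354}$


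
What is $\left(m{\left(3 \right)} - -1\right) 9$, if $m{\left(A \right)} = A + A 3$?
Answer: $117$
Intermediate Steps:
$m{\left(A \right)} = 4 A$ ($m{\left(A \right)} = A + 3 A = 4 A$)
$\left(m{\left(3 \right)} - -1\right) 9 = \left(4 \cdot 3 - -1\right) 9 = \left(12 + \left(-1 + 2\right)\right) 9 = \left(12 + 1\right) 9 = 13 \cdot 9 = 117$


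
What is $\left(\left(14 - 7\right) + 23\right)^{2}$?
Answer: $900$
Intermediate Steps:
$\left(\left(14 - 7\right) + 23\right)^{2} = \left(7 + 23\right)^{2} = 30^{2} = 900$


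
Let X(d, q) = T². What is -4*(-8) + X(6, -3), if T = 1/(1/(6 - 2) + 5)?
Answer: 14128/441 ≈ 32.036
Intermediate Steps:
T = 4/21 (T = 1/(1/4 + 5) = 1/(¼ + 5) = 1/(21/4) = 4/21 ≈ 0.19048)
X(d, q) = 16/441 (X(d, q) = (4/21)² = 16/441)
-4*(-8) + X(6, -3) = -4*(-8) + 16/441 = 32 + 16/441 = 14128/441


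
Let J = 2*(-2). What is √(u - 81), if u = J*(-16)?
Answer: I*√17 ≈ 4.1231*I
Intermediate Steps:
J = -4
u = 64 (u = -4*(-16) = 64)
√(u - 81) = √(64 - 81) = √(-17) = I*√17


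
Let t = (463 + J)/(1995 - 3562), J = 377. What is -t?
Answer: 840/1567 ≈ 0.53606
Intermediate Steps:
t = -840/1567 (t = (463 + 377)/(1995 - 3562) = 840/(-1567) = 840*(-1/1567) = -840/1567 ≈ -0.53606)
-t = -1*(-840/1567) = 840/1567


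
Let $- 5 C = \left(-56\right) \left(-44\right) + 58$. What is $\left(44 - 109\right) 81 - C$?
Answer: $- \frac{23803}{5} \approx -4760.6$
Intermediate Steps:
$C = - \frac{2522}{5}$ ($C = - \frac{\left(-56\right) \left(-44\right) + 58}{5} = - \frac{2464 + 58}{5} = \left(- \frac{1}{5}\right) 2522 = - \frac{2522}{5} \approx -504.4$)
$\left(44 - 109\right) 81 - C = \left(44 - 109\right) 81 - - \frac{2522}{5} = \left(-65\right) 81 + \frac{2522}{5} = -5265 + \frac{2522}{5} = - \frac{23803}{5}$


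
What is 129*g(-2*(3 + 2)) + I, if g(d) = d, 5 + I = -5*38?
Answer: -1485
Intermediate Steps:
I = -195 (I = -5 - 5*38 = -5 - 190 = -195)
129*g(-2*(3 + 2)) + I = 129*(-2*(3 + 2)) - 195 = 129*(-2*5) - 195 = 129*(-10) - 195 = -1290 - 195 = -1485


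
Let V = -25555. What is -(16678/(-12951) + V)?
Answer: 330979483/12951 ≈ 25556.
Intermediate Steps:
-(16678/(-12951) + V) = -(16678/(-12951) - 25555) = -(16678*(-1/12951) - 25555) = -(-16678/12951 - 25555) = -1*(-330979483/12951) = 330979483/12951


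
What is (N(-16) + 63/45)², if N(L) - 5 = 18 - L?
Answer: 40804/25 ≈ 1632.2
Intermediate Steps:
N(L) = 23 - L (N(L) = 5 + (18 - L) = 23 - L)
(N(-16) + 63/45)² = ((23 - 1*(-16)) + 63/45)² = ((23 + 16) + 63*(1/45))² = (39 + 7/5)² = (202/5)² = 40804/25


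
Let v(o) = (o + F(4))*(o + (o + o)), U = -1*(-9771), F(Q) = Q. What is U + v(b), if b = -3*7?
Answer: 10842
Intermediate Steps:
b = -21
U = 9771
v(o) = 3*o*(4 + o) (v(o) = (o + 4)*(o + (o + o)) = (4 + o)*(o + 2*o) = (4 + o)*(3*o) = 3*o*(4 + o))
U + v(b) = 9771 + 3*(-21)*(4 - 21) = 9771 + 3*(-21)*(-17) = 9771 + 1071 = 10842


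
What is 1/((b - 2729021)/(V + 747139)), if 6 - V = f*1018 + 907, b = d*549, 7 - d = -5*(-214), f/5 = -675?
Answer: -1045497/828152 ≈ -1.2624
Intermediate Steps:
f = -3375 (f = 5*(-675) = -3375)
d = -1063 (d = 7 - (-5)*(-214) = 7 - 1*1070 = 7 - 1070 = -1063)
b = -583587 (b = -1063*549 = -583587)
V = 3434849 (V = 6 - (-3375*1018 + 907) = 6 - (-3435750 + 907) = 6 - 1*(-3434843) = 6 + 3434843 = 3434849)
1/((b - 2729021)/(V + 747139)) = 1/((-583587 - 2729021)/(3434849 + 747139)) = 1/(-3312608/4181988) = 1/(-3312608*1/4181988) = 1/(-828152/1045497) = -1045497/828152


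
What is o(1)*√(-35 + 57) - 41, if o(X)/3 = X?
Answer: -41 + 3*√22 ≈ -26.929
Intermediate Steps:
o(X) = 3*X
o(1)*√(-35 + 57) - 41 = (3*1)*√(-35 + 57) - 41 = 3*√22 - 41 = -41 + 3*√22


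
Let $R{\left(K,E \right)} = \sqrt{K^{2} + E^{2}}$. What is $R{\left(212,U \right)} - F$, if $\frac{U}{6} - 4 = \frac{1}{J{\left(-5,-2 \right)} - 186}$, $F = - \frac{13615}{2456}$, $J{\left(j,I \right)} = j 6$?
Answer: $\frac{13615}{2456} + \frac{\sqrt{58992193}}{36} \approx 218.89$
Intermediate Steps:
$J{\left(j,I \right)} = 6 j$
$F = - \frac{13615}{2456}$ ($F = \left(-13615\right) \frac{1}{2456} = - \frac{13615}{2456} \approx -5.5436$)
$U = \frac{863}{36}$ ($U = 24 + \frac{6}{6 \left(-5\right) - 186} = 24 + \frac{6}{-30 - 186} = 24 + \frac{6}{-216} = 24 + 6 \left(- \frac{1}{216}\right) = 24 - \frac{1}{36} = \frac{863}{36} \approx 23.972$)
$R{\left(K,E \right)} = \sqrt{E^{2} + K^{2}}$
$R{\left(212,U \right)} - F = \sqrt{\left(\frac{863}{36}\right)^{2} + 212^{2}} - - \frac{13615}{2456} = \sqrt{\frac{744769}{1296} + 44944} + \frac{13615}{2456} = \sqrt{\frac{58992193}{1296}} + \frac{13615}{2456} = \frac{\sqrt{58992193}}{36} + \frac{13615}{2456} = \frac{13615}{2456} + \frac{\sqrt{58992193}}{36}$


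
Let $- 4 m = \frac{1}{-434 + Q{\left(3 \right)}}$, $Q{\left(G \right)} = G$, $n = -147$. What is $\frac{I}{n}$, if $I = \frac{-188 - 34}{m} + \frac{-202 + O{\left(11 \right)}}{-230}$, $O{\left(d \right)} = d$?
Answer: $\frac{88027249}{33810} \approx 2603.6$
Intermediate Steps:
$m = \frac{1}{1724}$ ($m = - \frac{1}{4 \left(-434 + 3\right)} = - \frac{1}{4 \left(-431\right)} = \left(- \frac{1}{4}\right) \left(- \frac{1}{431}\right) = \frac{1}{1724} \approx 0.00058005$)
$I = - \frac{88027249}{230}$ ($I = \left(-188 - 34\right) \frac{1}{\frac{1}{1724}} + \frac{-202 + 11}{-230} = \left(-222\right) 1724 - - \frac{191}{230} = -382728 + \frac{191}{230} = - \frac{88027249}{230} \approx -3.8273 \cdot 10^{5}$)
$\frac{I}{n} = - \frac{88027249}{230 \left(-147\right)} = \left(- \frac{88027249}{230}\right) \left(- \frac{1}{147}\right) = \frac{88027249}{33810}$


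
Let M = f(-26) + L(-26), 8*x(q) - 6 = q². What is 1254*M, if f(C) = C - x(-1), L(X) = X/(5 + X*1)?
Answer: -900163/28 ≈ -32149.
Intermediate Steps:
x(q) = ¾ + q²/8
L(X) = X/(5 + X)
f(C) = -7/8 + C (f(C) = C - (¾ + (⅛)*(-1)²) = C - (¾ + (⅛)*1) = C - (¾ + ⅛) = C - 1*7/8 = C - 7/8 = -7/8 + C)
M = -4307/168 (M = (-7/8 - 26) - 26/(5 - 26) = -215/8 - 26/(-21) = -215/8 - 26*(-1/21) = -215/8 + 26/21 = -4307/168 ≈ -25.637)
1254*M = 1254*(-4307/168) = -900163/28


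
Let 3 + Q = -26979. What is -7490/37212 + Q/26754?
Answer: -14338591/11852022 ≈ -1.2098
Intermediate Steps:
Q = -26982 (Q = -3 - 26979 = -26982)
-7490/37212 + Q/26754 = -7490/37212 - 26982/26754 = -7490*1/37212 - 26982*1/26754 = -535/2658 - 4497/4459 = -14338591/11852022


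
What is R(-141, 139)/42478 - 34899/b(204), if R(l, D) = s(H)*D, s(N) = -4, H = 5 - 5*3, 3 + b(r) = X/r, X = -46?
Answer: 75604334360/6987631 ≈ 10820.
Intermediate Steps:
b(r) = -3 - 46/r
H = -10 (H = 5 - 15 = -10)
R(l, D) = -4*D
R(-141, 139)/42478 - 34899/b(204) = -4*139/42478 - 34899/(-3 - 46/204) = -556*1/42478 - 34899/(-3 - 46*1/204) = -278/21239 - 34899/(-3 - 23/102) = -278/21239 - 34899/(-329/102) = -278/21239 - 34899*(-102/329) = -278/21239 + 3559698/329 = 75604334360/6987631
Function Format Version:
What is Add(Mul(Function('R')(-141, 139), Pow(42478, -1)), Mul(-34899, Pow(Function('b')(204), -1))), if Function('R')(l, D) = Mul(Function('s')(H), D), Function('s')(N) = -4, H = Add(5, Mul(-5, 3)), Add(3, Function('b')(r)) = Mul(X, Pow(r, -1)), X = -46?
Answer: Rational(75604334360, 6987631) ≈ 10820.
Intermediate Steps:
Function('b')(r) = Add(-3, Mul(-46, Pow(r, -1)))
H = -10 (H = Add(5, -15) = -10)
Function('R')(l, D) = Mul(-4, D)
Add(Mul(Function('R')(-141, 139), Pow(42478, -1)), Mul(-34899, Pow(Function('b')(204), -1))) = Add(Mul(Mul(-4, 139), Pow(42478, -1)), Mul(-34899, Pow(Add(-3, Mul(-46, Pow(204, -1))), -1))) = Add(Mul(-556, Rational(1, 42478)), Mul(-34899, Pow(Add(-3, Mul(-46, Rational(1, 204))), -1))) = Add(Rational(-278, 21239), Mul(-34899, Pow(Add(-3, Rational(-23, 102)), -1))) = Add(Rational(-278, 21239), Mul(-34899, Pow(Rational(-329, 102), -1))) = Add(Rational(-278, 21239), Mul(-34899, Rational(-102, 329))) = Add(Rational(-278, 21239), Rational(3559698, 329)) = Rational(75604334360, 6987631)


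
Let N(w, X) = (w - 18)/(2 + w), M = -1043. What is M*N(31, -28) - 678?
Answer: -35933/33 ≈ -1088.9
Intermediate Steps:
N(w, X) = (-18 + w)/(2 + w)
M*N(31, -28) - 678 = -1043*(-18 + 31)/(2 + 31) - 678 = -1043*13/33 - 678 = -13559/33 - 678 = -35933/33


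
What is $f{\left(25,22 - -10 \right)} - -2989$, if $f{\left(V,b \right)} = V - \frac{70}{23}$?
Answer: $\frac{69252}{23} \approx 3011.0$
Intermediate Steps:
$f{\left(V,b \right)} = - \frac{70}{23} + V$ ($f{\left(V,b \right)} = V - \frac{70}{23} = - \frac{70}{23} + V$)
$f{\left(25,22 - -10 \right)} - -2989 = \left(- \frac{70}{23} + 25\right) - -2989 = \frac{505}{23} + 2989 = \frac{69252}{23}$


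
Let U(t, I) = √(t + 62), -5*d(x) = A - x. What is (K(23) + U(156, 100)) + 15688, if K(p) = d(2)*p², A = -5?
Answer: 82143/5 + √218 ≈ 16443.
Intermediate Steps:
d(x) = 1 + x/5 (d(x) = -(-5 - x)/5 = 1 + x/5)
U(t, I) = √(62 + t)
K(p) = 7*p²/5 (K(p) = (1 + (⅕)*2)*p² = (1 + ⅖)*p² = 7*p²/5)
(K(23) + U(156, 100)) + 15688 = ((7/5)*23² + √(62 + 156)) + 15688 = ((7/5)*529 + √218) + 15688 = (3703/5 + √218) + 15688 = 82143/5 + √218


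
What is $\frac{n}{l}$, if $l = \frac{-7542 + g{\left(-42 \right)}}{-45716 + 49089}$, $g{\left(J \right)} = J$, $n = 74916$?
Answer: $- \frac{21057639}{632} \approx -33319.0$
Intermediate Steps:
$l = - \frac{7584}{3373}$ ($l = \frac{-7542 - 42}{-45716 + 49089} = - \frac{7584}{3373} \approx -2.2484$)
$\frac{n}{l} = \frac{74916}{- \frac{7584}{3373}} = 74916 \left(- \frac{3373}{7584}\right) = - \frac{21057639}{632}$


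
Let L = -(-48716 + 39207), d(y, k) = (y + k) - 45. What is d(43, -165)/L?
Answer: -167/9509 ≈ -0.017562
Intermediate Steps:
d(y, k) = -45 + k + y (d(y, k) = (k + y) - 45 = -45 + k + y)
L = 9509 (L = -1*(-9509) = 9509)
d(43, -165)/L = (-45 - 165 + 43)/9509 = -167*1/9509 = -167/9509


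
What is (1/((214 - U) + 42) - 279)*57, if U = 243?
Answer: -206682/13 ≈ -15899.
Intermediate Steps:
(1/((214 - U) + 42) - 279)*57 = (1/((214 - 1*243) + 42) - 279)*57 = (1/((214 - 243) + 42) - 279)*57 = (1/(-29 + 42) - 279)*57 = (1/13 - 279)*57 = -3626/13*57 = -206682/13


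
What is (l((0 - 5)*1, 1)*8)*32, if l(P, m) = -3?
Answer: -768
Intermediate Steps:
(l((0 - 5)*1, 1)*8)*32 = -3*8*32 = -24*32 = -768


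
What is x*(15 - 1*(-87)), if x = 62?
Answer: 6324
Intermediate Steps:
x*(15 - 1*(-87)) = 62*(15 - 1*(-87)) = 62*(15 + 87) = 62*102 = 6324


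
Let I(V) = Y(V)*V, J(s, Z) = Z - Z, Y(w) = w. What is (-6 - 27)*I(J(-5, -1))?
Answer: 0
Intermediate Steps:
J(s, Z) = 0
I(V) = V² (I(V) = V*V = V²)
(-6 - 27)*I(J(-5, -1)) = (-6 - 27)*0² = -33*0 = 0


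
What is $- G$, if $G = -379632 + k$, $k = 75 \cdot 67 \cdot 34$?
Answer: $208782$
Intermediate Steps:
$k = 170850$ ($k = 5025 \cdot 34 = 170850$)
$G = -208782$ ($G = -379632 + 170850 = -208782$)
$- G = \left(-1\right) \left(-208782\right) = 208782$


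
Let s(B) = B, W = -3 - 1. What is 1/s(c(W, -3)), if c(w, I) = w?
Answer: -¼ ≈ -0.25000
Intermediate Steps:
W = -4
1/s(c(W, -3)) = 1/(-4) = -¼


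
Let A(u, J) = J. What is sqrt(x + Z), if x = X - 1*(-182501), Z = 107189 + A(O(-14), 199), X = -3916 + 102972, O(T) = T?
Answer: sqrt(388945) ≈ 623.65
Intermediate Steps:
X = 99056
Z = 107388 (Z = 107189 + 199 = 107388)
x = 281557 (x = 99056 - 1*(-182501) = 99056 + 182501 = 281557)
sqrt(x + Z) = sqrt(281557 + 107388) = sqrt(388945)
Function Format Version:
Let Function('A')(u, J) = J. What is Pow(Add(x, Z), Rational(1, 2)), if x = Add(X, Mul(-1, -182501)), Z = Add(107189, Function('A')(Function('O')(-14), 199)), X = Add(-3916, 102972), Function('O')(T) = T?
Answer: Pow(388945, Rational(1, 2)) ≈ 623.65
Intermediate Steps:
X = 99056
Z = 107388 (Z = Add(107189, 199) = 107388)
x = 281557 (x = Add(99056, Mul(-1, -182501)) = Add(99056, 182501) = 281557)
Pow(Add(x, Z), Rational(1, 2)) = Pow(Add(281557, 107388), Rational(1, 2)) = Pow(388945, Rational(1, 2))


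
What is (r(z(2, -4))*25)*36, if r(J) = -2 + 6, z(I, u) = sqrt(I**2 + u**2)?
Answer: 3600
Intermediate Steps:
r(J) = 4
(r(z(2, -4))*25)*36 = (4*25)*36 = 100*36 = 3600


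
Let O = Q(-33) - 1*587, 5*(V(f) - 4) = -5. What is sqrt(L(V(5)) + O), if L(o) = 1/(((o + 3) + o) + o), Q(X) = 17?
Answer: I*sqrt(20517)/6 ≈ 23.873*I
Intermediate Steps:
V(f) = 3 (V(f) = 4 + (1/5)*(-5) = 4 - 1 = 3)
L(o) = 1/(3 + 3*o) (L(o) = 1/(((3 + o) + o) + o) = 1/((3 + 2*o) + o) = 1/(3 + 3*o))
O = -570 (O = 17 - 1*587 = 17 - 587 = -570)
sqrt(L(V(5)) + O) = sqrt(1/(3*(1 + 3)) - 570) = sqrt((1/3)/4 - 570) = sqrt((1/3)*(1/4) - 570) = sqrt(1/12 - 570) = sqrt(-6839/12) = I*sqrt(20517)/6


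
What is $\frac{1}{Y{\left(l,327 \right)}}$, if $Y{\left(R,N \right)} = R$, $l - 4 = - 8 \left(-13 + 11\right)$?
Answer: $\frac{1}{20} \approx 0.05$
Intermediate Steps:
$l = 20$ ($l = 4 - 8 \left(-13 + 11\right) = 4 - -16 = 4 + 16 = 20$)
$\frac{1}{Y{\left(l,327 \right)}} = \frac{1}{20}$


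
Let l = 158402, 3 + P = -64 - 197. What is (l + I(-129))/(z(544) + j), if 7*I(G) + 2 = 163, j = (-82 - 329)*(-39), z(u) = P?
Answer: 31685/3153 ≈ 10.049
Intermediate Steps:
P = -264 (P = -3 + (-64 - 197) = -3 - 261 = -264)
z(u) = -264
j = 16029 (j = -411*(-39) = 16029)
I(G) = 23 (I(G) = -2/7 + (⅐)*163 = -2/7 + 163/7 = 23)
(l + I(-129))/(z(544) + j) = (158402 + 23)/(-264 + 16029) = 158425/15765 = 158425*(1/15765) = 31685/3153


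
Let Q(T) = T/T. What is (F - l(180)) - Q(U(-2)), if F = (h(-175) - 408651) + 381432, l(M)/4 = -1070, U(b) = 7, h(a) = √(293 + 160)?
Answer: -22940 + √453 ≈ -22919.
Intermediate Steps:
h(a) = √453
l(M) = -4280 (l(M) = 4*(-1070) = -4280)
F = -27219 + √453 (F = (√453 - 408651) + 381432 = (-408651 + √453) + 381432 = -27219 + √453 ≈ -27198.)
Q(T) = 1
(F - l(180)) - Q(U(-2)) = ((-27219 + √453) - 1*(-4280)) - 1*1 = ((-27219 + √453) + 4280) - 1 = (-22939 + √453) - 1 = -22940 + √453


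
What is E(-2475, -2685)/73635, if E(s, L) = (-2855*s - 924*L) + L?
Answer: 636292/4909 ≈ 129.62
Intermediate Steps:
E(s, L) = -2855*s - 923*L
E(-2475, -2685)/73635 = (-2855*(-2475) - 923*(-2685))/73635 = (7066125 + 2478255)*(1/73635) = 9544380*(1/73635) = 636292/4909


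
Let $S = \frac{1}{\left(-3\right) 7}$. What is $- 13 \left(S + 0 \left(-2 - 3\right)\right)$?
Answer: $\frac{13}{21} \approx 0.61905$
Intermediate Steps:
$S = - \frac{1}{21}$ ($S = \frac{1}{-21} = - \frac{1}{21} \approx -0.047619$)
$- 13 \left(S + 0 \left(-2 - 3\right)\right) = - 13 \left(- \frac{1}{21} + 0 \left(-2 - 3\right)\right) = - 13 \left(- \frac{1}{21} + 0 \left(-5\right)\right) = - 13 \left(- \frac{1}{21} + 0\right) = \left(-13\right) \left(- \frac{1}{21}\right) = \frac{13}{21}$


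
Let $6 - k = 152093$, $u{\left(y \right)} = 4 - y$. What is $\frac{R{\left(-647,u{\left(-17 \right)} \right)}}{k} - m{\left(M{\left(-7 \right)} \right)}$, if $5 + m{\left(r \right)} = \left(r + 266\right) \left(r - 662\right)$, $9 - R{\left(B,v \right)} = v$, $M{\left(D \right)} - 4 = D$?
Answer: $\frac{26600016312}{152087} \approx 1.749 \cdot 10^{5}$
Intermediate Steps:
$M{\left(D \right)} = 4 + D$
$k = -152087$ ($k = 6 - 152093 = -152087$)
$R{\left(B,v \right)} = 9 - v$
$m{\left(r \right)} = -5 + \left(-662 + r\right) \left(266 + r\right)$ ($m{\left(r \right)} = -5 + \left(r + 266\right) \left(r - 662\right) = -5 + \left(266 + r\right) \left(-662 + r\right) = -5 + \left(-662 + r\right) \left(266 + r\right)$)
$\frac{R{\left(-647,u{\left(-17 \right)} \right)}}{k} - m{\left(M{\left(-7 \right)} \right)} = \frac{9 - \left(4 - -17\right)}{-152087} - \left(-176097 + \left(4 - 7\right)^{2} - 396 \left(4 - 7\right)\right) = \left(9 - \left(4 + 17\right)\right) \left(- \frac{1}{152087}\right) - \left(-176097 + \left(-3\right)^{2} - -1188\right) = \left(9 - 21\right) \left(- \frac{1}{152087}\right) - \left(-176097 + 9 + 1188\right) = \left(9 - 21\right) \left(- \frac{1}{152087}\right) - -174900 = \left(-12\right) \left(- \frac{1}{152087}\right) + 174900 = \frac{12}{152087} + 174900 = \frac{26600016312}{152087}$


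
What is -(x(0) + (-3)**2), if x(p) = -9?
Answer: 0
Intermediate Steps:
-(x(0) + (-3)**2) = -(-9 + (-3)**2) = -(-9 + 9) = -1*0 = 0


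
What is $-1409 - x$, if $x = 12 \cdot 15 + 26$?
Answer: $-1615$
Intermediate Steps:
$x = 206$ ($x = 180 + 26 = 206$)
$-1409 - x = -1409 - 206 = -1615$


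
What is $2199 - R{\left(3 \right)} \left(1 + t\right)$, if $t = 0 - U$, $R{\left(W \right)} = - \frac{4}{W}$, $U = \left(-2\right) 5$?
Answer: $\frac{6641}{3} \approx 2213.7$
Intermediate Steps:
$U = -10$
$t = 10$ ($t = 0 - -10 = 0 + 10 = 10$)
$2199 - R{\left(3 \right)} \left(1 + t\right) = 2199 - - \frac{4}{3} \left(1 + 10\right) = 2199 - \left(-4\right) \frac{1}{3} \cdot 11 = 2199 - \left(- \frac{4}{3}\right) 11 = 2199 - - \frac{44}{3} = 2199 + \frac{44}{3} = \frac{6641}{3}$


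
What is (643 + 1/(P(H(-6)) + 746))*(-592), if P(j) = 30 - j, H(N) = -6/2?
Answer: -296531616/779 ≈ -3.8066e+5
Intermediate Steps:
H(N) = -3 (H(N) = -6*1/2 = -3)
(643 + 1/(P(H(-6)) + 746))*(-592) = (643 + 1/((30 - 1*(-3)) + 746))*(-592) = (643 + 1/((30 + 3) + 746))*(-592) = (643 + 1/(33 + 746))*(-592) = (643 + 1/779)*(-592) = (500898/779)*(-592) = -296531616/779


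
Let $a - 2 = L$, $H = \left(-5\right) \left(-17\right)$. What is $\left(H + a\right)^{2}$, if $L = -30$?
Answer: $3249$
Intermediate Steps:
$H = 85$
$a = -28$ ($a = 2 - 30 = -28$)
$\left(H + a\right)^{2} = \left(85 - 28\right)^{2} = 57^{2} = 3249$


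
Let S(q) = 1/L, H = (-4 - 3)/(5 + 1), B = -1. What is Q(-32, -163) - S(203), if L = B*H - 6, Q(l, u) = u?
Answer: -4721/29 ≈ -162.79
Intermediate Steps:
H = -7/6 ≈ -1.1667
L = -29/6 (L = -1*(-7/6) - 6 = 7/6 - 6 = -29/6 ≈ -4.8333)
S(q) = -6/29 (S(q) = 1/(-29/6) = -6/29)
Q(-32, -163) - S(203) = -163 - 1*(-6/29) = -163 + 6/29 = -4721/29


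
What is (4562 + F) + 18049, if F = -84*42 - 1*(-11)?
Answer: 19094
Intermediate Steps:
F = -3517 (F = -3528 + 11 = -3517)
(4562 + F) + 18049 = (4562 - 3517) + 18049 = 1045 + 18049 = 19094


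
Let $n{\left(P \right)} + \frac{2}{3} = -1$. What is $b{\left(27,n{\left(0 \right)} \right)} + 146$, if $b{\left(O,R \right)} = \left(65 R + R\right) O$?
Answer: $-2824$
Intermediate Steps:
$n{\left(P \right)} = - \frac{5}{3}$ ($n{\left(P \right)} = - \frac{2}{3} - 1 = - \frac{5}{3}$)
$b{\left(O,R \right)} = 66 O R$ ($b{\left(O,R \right)} = 66 R O = 66 O R$)
$b{\left(27,n{\left(0 \right)} \right)} + 146 = 66 \cdot 27 \left(- \frac{5}{3}\right) + 146 = -2970 + 146 = -2824$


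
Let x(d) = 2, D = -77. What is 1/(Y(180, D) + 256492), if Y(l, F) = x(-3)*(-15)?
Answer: 1/256462 ≈ 3.8992e-6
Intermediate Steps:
Y(l, F) = -30 (Y(l, F) = 2*(-15) = -30)
1/(Y(180, D) + 256492) = 1/(-30 + 256492) = 1/256462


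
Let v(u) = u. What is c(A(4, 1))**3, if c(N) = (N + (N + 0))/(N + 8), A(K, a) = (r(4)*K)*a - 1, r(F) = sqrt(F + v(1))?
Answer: 15958584/29791 - 7123712*sqrt(5)/29791 ≈ 0.98955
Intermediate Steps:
r(F) = sqrt(1 + F) (r(F) = sqrt(F + 1) = sqrt(1 + F))
A(K, a) = -1 + K*a*sqrt(5) (A(K, a) = (sqrt(1 + 4)*K)*a - 1 = (sqrt(5)*K)*a - 1 = (K*sqrt(5))*a - 1 = K*a*sqrt(5) - 1 = -1 + K*a*sqrt(5))
c(N) = 2*N/(8 + N) (c(N) = (N + N)/(8 + N) = (2*N)/(8 + N) = 2*N/(8 + N))
c(A(4, 1))**3 = (2*(-1 + 4*1*sqrt(5))/(8 + (-1 + 4*1*sqrt(5))))**3 = (2*(-1 + 4*sqrt(5))/(8 + (-1 + 4*sqrt(5))))**3 = (2*(-1 + 4*sqrt(5))/(7 + 4*sqrt(5)))**3 = 8*(-1 + 4*sqrt(5))**3/(7 + 4*sqrt(5))**3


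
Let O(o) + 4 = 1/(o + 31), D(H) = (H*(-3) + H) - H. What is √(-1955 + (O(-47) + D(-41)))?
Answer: I*√29377/4 ≈ 42.849*I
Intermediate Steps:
D(H) = -3*H (D(H) = (-3*H + H) - H = -2*H - H = -3*H)
O(o) = -4 + 1/(31 + o) (O(o) = -4 + 1/(o + 31) = -4 + 1/(31 + o))
√(-1955 + (O(-47) + D(-41))) = √(-1955 + ((-123 - 4*(-47))/(31 - 47) - 3*(-41))) = √(-1955 + ((-123 + 188)/(-16) + 123)) = √(-1955 + (-1/16*65 + 123)) = √(-1955 + (-65/16 + 123)) = √(-1955 + 1903/16) = √(-29377/16) = I*√29377/4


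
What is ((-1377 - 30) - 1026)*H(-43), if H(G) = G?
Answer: 104619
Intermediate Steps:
((-1377 - 30) - 1026)*H(-43) = ((-1377 - 30) - 1026)*(-43) = (-1407 - 1026)*(-43) = -2433*(-43) = 104619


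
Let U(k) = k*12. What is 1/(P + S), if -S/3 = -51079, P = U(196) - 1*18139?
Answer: 1/137450 ≈ 7.2754e-6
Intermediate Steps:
U(k) = 12*k
P = -15787 (P = 12*196 - 1*18139 = 2352 - 18139 = -15787)
S = 153237 (S = -3*(-51079) = 153237)
1/(P + S) = 1/(-15787 + 153237) = 1/137450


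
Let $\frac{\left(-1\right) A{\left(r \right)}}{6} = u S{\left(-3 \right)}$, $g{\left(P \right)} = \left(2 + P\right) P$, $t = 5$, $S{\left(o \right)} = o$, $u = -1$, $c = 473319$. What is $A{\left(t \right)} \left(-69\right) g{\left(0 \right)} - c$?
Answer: $-473319$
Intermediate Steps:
$g{\left(P \right)} = P \left(2 + P\right)$
$A{\left(r \right)} = -18$ ($A{\left(r \right)} = - 6 \left(\left(-1\right) \left(-3\right)\right) = \left(-6\right) 3 = -18$)
$A{\left(t \right)} \left(-69\right) g{\left(0 \right)} - c = \left(-18\right) \left(-69\right) 0 \left(2 + 0\right) - 473319 = 1242 \cdot 0 \cdot 2 - 473319 = 1242 \cdot 0 - 473319 = 0 - 473319 = -473319$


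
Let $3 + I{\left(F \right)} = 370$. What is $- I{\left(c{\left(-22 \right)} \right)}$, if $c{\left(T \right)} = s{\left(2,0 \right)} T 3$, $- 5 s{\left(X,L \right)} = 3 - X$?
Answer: $-367$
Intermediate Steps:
$s{\left(X,L \right)} = - \frac{3}{5} + \frac{X}{5}$ ($s{\left(X,L \right)} = - \frac{3 - X}{5} = - \frac{3}{5} + \frac{X}{5}$)
$c{\left(T \right)} = - \frac{3 T}{5}$ ($c{\left(T \right)} = \left(- \frac{3}{5} + \frac{1}{5} \cdot 2\right) T 3 = \left(- \frac{3}{5} + \frac{2}{5}\right) T 3 = - \frac{T}{5} \cdot 3 = - \frac{3 T}{5}$)
$I{\left(F \right)} = 367$ ($I{\left(F \right)} = -3 + 370 = 367$)
$- I{\left(c{\left(-22 \right)} \right)} = \left(-1\right) 367 = -367$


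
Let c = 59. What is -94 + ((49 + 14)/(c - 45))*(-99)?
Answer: -1079/2 ≈ -539.50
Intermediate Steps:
-94 + ((49 + 14)/(c - 45))*(-99) = -94 + ((49 + 14)/(59 - 45))*(-99) = -94 + (63/14)*(-99) = -94 + (63*(1/14))*(-99) = -94 + (9/2)*(-99) = -94 - 891/2 = -1079/2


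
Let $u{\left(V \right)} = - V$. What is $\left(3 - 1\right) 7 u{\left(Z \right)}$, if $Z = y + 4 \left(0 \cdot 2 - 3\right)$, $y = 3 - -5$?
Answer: $56$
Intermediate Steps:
$y = 8$ ($y = 3 + 5 = 8$)
$Z = -4$ ($Z = 8 + 4 \left(0 \cdot 2 - 3\right) = 8 + 4 \left(0 - 3\right) = 8 + 4 \left(-3\right) = 8 - 12 = -4$)
$\left(3 - 1\right) 7 u{\left(Z \right)} = \left(3 - 1\right) 7 \left(\left(-1\right) \left(-4\right)\right) = \left(3 - 1\right) 7 \cdot 4 = 2 \cdot 7 \cdot 4 = 14 \cdot 4 = 56$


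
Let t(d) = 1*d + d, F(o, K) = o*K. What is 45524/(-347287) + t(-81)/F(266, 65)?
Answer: -421685227/3002296115 ≈ -0.14045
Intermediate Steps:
F(o, K) = K*o
t(d) = 2*d (t(d) = d + d = 2*d)
45524/(-347287) + t(-81)/F(266, 65) = 45524/(-347287) + (2*(-81))/((65*266)) = 45524*(-1/347287) - 162/17290 = -45524/347287 - 162*1/17290 = -45524/347287 - 81/8645 = -421685227/3002296115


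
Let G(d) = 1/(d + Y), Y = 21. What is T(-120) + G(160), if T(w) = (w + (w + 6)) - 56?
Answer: -52489/181 ≈ -289.99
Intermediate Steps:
T(w) = -50 + 2*w (T(w) = (w + (6 + w)) - 56 = (6 + 2*w) - 56 = -50 + 2*w)
G(d) = 1/(21 + d) (G(d) = 1/(d + 21) = 1/(21 + d))
T(-120) + G(160) = (-50 + 2*(-120)) + 1/(21 + 160) = (-50 - 240) + 1/181 = -290 + 1/181 = -52489/181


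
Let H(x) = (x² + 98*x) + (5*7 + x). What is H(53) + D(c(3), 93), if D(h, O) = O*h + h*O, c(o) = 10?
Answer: 9951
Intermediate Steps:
D(h, O) = 2*O*h (D(h, O) = O*h + O*h = 2*O*h)
H(x) = 35 + x² + 99*x (H(x) = (x² + 98*x) + (35 + x) = 35 + x² + 99*x)
H(53) + D(c(3), 93) = (35 + 53² + 99*53) + 2*93*10 = (35 + 2809 + 5247) + 1860 = 8091 + 1860 = 9951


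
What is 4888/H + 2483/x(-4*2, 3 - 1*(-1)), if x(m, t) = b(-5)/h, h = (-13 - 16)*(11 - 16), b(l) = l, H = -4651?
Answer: -334909445/4651 ≈ -72008.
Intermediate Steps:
h = 145 (h = -29*(-5) = 145)
x(m, t) = -1/29 (x(m, t) = -5/145 = -5*1/145 = -1/29)
4888/H + 2483/x(-4*2, 3 - 1*(-1)) = 4888/(-4651) + 2483/(-1/29) = 4888*(-1/4651) + 2483*(-29) = -4888/4651 - 72007 = -334909445/4651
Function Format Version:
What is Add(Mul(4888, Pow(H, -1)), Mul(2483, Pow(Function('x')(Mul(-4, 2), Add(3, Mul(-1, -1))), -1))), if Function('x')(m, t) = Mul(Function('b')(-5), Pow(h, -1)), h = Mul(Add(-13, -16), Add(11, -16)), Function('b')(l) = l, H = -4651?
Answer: Rational(-334909445, 4651) ≈ -72008.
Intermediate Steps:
h = 145 (h = Mul(-29, -5) = 145)
Function('x')(m, t) = Rational(-1, 29) (Function('x')(m, t) = Mul(-5, Pow(145, -1)) = Mul(-5, Rational(1, 145)) = Rational(-1, 29))
Add(Mul(4888, Pow(H, -1)), Mul(2483, Pow(Function('x')(Mul(-4, 2), Add(3, Mul(-1, -1))), -1))) = Add(Mul(4888, Pow(-4651, -1)), Mul(2483, Pow(Rational(-1, 29), -1))) = Add(Mul(4888, Rational(-1, 4651)), Mul(2483, -29)) = Add(Rational(-4888, 4651), -72007) = Rational(-334909445, 4651)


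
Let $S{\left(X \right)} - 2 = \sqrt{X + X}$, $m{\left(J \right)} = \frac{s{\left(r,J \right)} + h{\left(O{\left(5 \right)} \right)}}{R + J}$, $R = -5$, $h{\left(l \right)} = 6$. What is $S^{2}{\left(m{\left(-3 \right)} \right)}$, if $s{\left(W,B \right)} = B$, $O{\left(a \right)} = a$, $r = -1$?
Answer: $\frac{\left(4 + i \sqrt{3}\right)^{2}}{4} \approx 3.25 + 3.4641 i$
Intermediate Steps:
$m{\left(J \right)} = \frac{6 + J}{-5 + J}$ ($m{\left(J \right)} = \frac{J + 6}{-5 + J} = \frac{6 + J}{-5 + J}$)
$S{\left(X \right)} = 2 + \sqrt{2} \sqrt{X}$ ($S{\left(X \right)} = 2 + \sqrt{X + X} = 2 + \sqrt{2 X} = 2 + \sqrt{2} \sqrt{X}$)
$S^{2}{\left(m{\left(-3 \right)} \right)} = \left(2 + \sqrt{2} \sqrt{\frac{6 - 3}{-5 - 3}}\right)^{2} = \left(2 + \sqrt{2} \sqrt{\frac{1}{-8} \cdot 3}\right)^{2} = \left(2 + \sqrt{2} \sqrt{\left(- \frac{1}{8}\right) 3}\right)^{2} = \left(2 + \sqrt{2} \sqrt{- \frac{3}{8}}\right)^{2} = \left(2 + \sqrt{2} \frac{i \sqrt{6}}{4}\right)^{2} = \left(2 + \frac{i \sqrt{3}}{2}\right)^{2}$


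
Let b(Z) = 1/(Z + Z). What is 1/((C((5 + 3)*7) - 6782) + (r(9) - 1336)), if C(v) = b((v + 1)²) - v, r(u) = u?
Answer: -6498/53056169 ≈ -0.00012247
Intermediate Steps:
b(Z) = 1/(2*Z)
C(v) = 1/(2*(1 + v)²) - v (C(v) = 1/(2*((v + 1)²)) - v = 1/(2*((1 + v)²)) - v = 1/(2*(1 + v)²) - v)
1/((C((5 + 3)*7) - 6782) + (r(9) - 1336)) = 1/(((1/(2*(1 + (5 + 3)*7)²) - (5 + 3)*7) - 6782) + (9 - 1336)) = 1/(((1/(2*(1 + 8*7)²) - 8*7) - 6782) - 1327) = 1/(((1/(2*(1 + 56)²) - 1*56) - 6782) - 1327) = 1/((((½)/57² - 56) - 6782) - 1327) = 1/((((½)*(1/3249) - 56) - 6782) - 1327) = 1/(((1/6498 - 56) - 6782) - 1327) = 1/((-363887/6498 - 6782) - 1327) = 1/(-44433323/6498 - 1327) = 1/(-53056169/6498) = -6498/53056169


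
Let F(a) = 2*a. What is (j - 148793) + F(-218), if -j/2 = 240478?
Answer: -630185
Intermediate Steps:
j = -480956 (j = -2*240478 = -480956)
(j - 148793) + F(-218) = (-480956 - 148793) + 2*(-218) = -629749 - 436 = -630185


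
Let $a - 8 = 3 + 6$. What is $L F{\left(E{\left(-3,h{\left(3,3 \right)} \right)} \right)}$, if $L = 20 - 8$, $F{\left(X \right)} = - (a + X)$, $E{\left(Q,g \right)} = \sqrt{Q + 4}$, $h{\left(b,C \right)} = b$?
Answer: $-216$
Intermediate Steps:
$a = 17$ ($a = 8 + \left(3 + 6\right) = 8 + 9 = 17$)
$E{\left(Q,g \right)} = \sqrt{4 + Q}$
$F{\left(X \right)} = -17 - X$ ($F{\left(X \right)} = - (17 + X) = -17 - X$)
$L = 12$
$L F{\left(E{\left(-3,h{\left(3,3 \right)} \right)} \right)} = 12 \left(-17 - \sqrt{4 - 3}\right) = 12 \left(-17 - \sqrt{1}\right) = 12 \left(-17 - 1\right) = 12 \left(-18\right) = -216$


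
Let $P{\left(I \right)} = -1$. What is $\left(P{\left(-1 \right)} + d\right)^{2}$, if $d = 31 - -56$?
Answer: $7396$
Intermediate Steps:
$d = 87$ ($d = 31 + 56 = 87$)
$\left(P{\left(-1 \right)} + d\right)^{2} = \left(-1 + 87\right)^{2} = 86^{2} = 7396$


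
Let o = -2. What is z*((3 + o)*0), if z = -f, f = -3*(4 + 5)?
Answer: 0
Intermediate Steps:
f = -27 (f = -3*9 = -27)
z = 27 (z = -1*(-27) = 27)
z*((3 + o)*0) = 27*((3 - 2)*0) = 27*(1*0) = 27*0 = 0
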